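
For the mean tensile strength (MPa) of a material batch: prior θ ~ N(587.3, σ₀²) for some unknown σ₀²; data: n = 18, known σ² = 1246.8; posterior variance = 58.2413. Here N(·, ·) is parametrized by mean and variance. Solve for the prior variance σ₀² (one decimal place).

σ₀² = 365.9

Posterior precision equals prior precision plus data precision: 1/σ_n² = 1/σ₀² + n/σ².
So 1/σ₀² = 1/58.2413 − 18/1246.8 = 0.017170 − 0.014437 = 0.002733.
Hence σ₀² = 1/0.002733 ≈ 365.9.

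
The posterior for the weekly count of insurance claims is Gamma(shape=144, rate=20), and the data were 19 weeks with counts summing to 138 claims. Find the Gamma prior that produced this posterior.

A Gamma(α, β) prior (rate parametrization) on a Poisson rate with n observations summing to S gives posterior Gamma(α+S, β+n).
So α = 144 − 138 = 6 and β = 20 − 19 = 1.

Gamma(shape=6, rate=1)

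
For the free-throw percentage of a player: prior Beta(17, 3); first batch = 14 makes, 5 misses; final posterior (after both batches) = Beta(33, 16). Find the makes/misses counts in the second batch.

2 makes and 8 misses

Sequential conjugate updates are equivalent to a single update on the pooled data, so total successes = posterior α − prior α and total failures = posterior β − prior β.
Total across both batches: 33−17=16 makes, 16−3=13 misses.
Subtract the first batch: 16−14=2 makes and 13−5=8 misses.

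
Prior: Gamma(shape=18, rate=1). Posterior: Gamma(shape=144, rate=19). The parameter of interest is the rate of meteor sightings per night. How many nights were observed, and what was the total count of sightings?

n = 18 nights with total 126 sightings

A Gamma(α, β) prior (rate parametrization) on a Poisson rate with n observations summing to S gives posterior Gamma(α+S, β+n).
Matching: Σxᵢ = 144 − 18 = 126 and n = 19 − 1 = 18.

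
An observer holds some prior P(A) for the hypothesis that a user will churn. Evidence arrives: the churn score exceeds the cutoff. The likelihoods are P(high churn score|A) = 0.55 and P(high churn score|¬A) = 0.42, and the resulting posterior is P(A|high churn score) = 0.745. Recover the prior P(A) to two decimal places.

P(A) = 0.69

Bayes' rule in odds form gives O(A|E) = O(A)·[P(E|A)/P(E|¬A)], hence O(A) = O(A|E)/LR.
Posterior odds = 0.745/(1−0.745) = 2.9216. LR = 0.55/0.42 = 1.3095.
Prior odds = 2.9216/1.3095 = 2.2311, so P(A) = 2.2311/(1+2.2311) ≈ 0.69.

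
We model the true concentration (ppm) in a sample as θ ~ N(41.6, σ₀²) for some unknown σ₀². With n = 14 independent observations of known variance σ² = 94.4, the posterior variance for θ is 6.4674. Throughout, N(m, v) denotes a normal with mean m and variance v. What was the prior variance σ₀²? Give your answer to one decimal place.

σ₀² = 158.3

Posterior precision equals prior precision plus data precision: 1/σ_n² = 1/σ₀² + n/σ².
So 1/σ₀² = 1/6.4674 − 14/94.4 = 0.154622 − 0.148305 = 0.006317.
Hence σ₀² = 1/0.006317 ≈ 158.3.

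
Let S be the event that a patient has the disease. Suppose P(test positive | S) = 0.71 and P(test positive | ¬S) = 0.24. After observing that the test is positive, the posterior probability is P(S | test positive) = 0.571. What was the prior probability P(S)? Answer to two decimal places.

Bayes' rule in odds form gives O(S|E) = O(S)·[P(E|S)/P(E|¬S)], hence O(S) = O(S|E)/LR.
Posterior odds = 0.571/(1−0.571) = 1.3310. LR = 0.71/0.24 = 2.9583.
Prior odds = 1.3310/2.9583 = 0.4499, so P(S) = 0.4499/(1+0.4499) ≈ 0.31.

P(S) = 0.31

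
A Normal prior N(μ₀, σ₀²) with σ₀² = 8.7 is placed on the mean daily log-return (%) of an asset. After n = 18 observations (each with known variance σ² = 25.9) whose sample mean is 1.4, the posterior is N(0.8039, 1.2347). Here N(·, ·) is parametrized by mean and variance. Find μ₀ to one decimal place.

With known observation variance, the Normal–Normal posterior has precision τ_n = τ₀ + n/σ² and mean μ_n = (τ₀μ₀ + (n/σ²)x̄)/τ_n.
Here τ₀ = 1/8.7 = 0.114943 and τ_data = 18/25.9 = 0.694981, so τ_n = 0.809924.
Rearranging for μ₀: μ₀ = (μ_n·τ_n − τ_data·x̄)/τ₀ = (0.8039·0.809924 − 0.694981·1.4) / 0.114943 = -0.321875/0.114943 ≈ -2.8.

μ₀ = -2.8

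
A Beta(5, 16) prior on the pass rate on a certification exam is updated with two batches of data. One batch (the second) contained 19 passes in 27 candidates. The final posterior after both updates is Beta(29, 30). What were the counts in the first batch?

5 passes and 6 failures

Sequential conjugate updates are equivalent to a single update on the pooled data, so total successes = posterior α − prior α and total failures = posterior β − prior β.
Total across both batches: 29−5=24 passes, 30−16=14 failures.
Subtract the second batch: 24−19=5 passes and 14−8=6 failures.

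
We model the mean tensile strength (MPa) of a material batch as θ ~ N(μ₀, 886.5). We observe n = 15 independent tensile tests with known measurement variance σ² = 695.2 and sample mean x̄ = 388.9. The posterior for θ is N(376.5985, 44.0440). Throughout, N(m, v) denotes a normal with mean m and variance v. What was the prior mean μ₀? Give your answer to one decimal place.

With known observation variance, the Normal–Normal posterior has precision τ_n = τ₀ + n/σ² and mean μ_n = (τ₀μ₀ + (n/σ²)x̄)/τ_n.
Here τ₀ = 1/886.5 = 0.001128 and τ_data = 15/695.2 = 0.021577, so τ_n = 0.022705.
Rearranging for μ₀: μ₀ = (μ_n·τ_n − τ_data·x̄)/τ₀ = (376.5985·0.022705 − 0.021577·388.9) / 0.001128 = 0.159374/0.001128 ≈ 141.3.

μ₀ = 141.3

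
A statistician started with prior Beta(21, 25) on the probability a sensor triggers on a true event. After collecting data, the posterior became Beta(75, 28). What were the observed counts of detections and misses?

54 detections and 3 misses

Beta is conjugate to the binomial likelihood: posterior = Beta(a+s, b+f).
So s = 75 − 21 = 54 and f = 28 − 25 = 3.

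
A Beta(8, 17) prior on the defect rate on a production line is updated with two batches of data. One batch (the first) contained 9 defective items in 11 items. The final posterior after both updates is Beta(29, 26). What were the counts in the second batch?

12 defective items and 7 good items

Sequential conjugate updates are equivalent to a single update on the pooled data, so total successes = posterior α − prior α and total failures = posterior β − prior β.
Total across both batches: 29−8=21 defective items, 26−17=9 good items.
Subtract the first batch: 21−9=12 defective items and 9−2=7 good items.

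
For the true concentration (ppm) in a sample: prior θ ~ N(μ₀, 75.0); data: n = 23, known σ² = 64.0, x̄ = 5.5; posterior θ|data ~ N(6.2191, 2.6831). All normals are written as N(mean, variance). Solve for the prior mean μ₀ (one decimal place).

With known observation variance, the Normal–Normal posterior has precision τ_n = τ₀ + n/σ² and mean μ_n = (τ₀μ₀ + (n/σ²)x̄)/τ_n.
Here τ₀ = 1/75.0 = 0.013333 and τ_data = 23/64.0 = 0.359375, so τ_n = 0.372708.
Rearranging for μ₀: μ₀ = (μ_n·τ_n − τ_data·x̄)/τ₀ = (6.2191·0.372708 − 0.359375·5.5) / 0.013333 = 0.341346/0.013333 ≈ 25.6.

μ₀ = 25.6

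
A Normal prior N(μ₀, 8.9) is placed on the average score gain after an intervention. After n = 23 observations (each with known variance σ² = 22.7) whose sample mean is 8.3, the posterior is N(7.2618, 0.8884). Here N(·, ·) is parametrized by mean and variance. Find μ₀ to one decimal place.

With known observation variance, the Normal–Normal posterior has precision τ_n = τ₀ + n/σ² and mean μ_n = (τ₀μ₀ + (n/σ²)x̄)/τ_n.
Here τ₀ = 1/8.9 = 0.112360 and τ_data = 23/22.7 = 1.013216, so τ_n = 1.125576.
Rearranging for μ₀: μ₀ = (μ_n·τ_n − τ_data·x̄)/τ₀ = (7.2618·1.125576 − 1.013216·8.3) / 0.112360 = -0.235985/0.112360 ≈ -2.1.

μ₀ = -2.1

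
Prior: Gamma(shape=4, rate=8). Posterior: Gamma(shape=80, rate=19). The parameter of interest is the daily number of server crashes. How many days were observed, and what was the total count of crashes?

n = 11 days with total 76 crashes

A Gamma(α, β) prior (rate parametrization) on a Poisson rate with n observations summing to S gives posterior Gamma(α+S, β+n).
Matching: Σxᵢ = 80 − 4 = 76 and n = 19 − 8 = 11.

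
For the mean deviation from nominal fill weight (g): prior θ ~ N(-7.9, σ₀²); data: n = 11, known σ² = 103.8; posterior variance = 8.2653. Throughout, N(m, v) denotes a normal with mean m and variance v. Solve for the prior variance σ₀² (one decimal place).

σ₀² = 66.6

For the Normal–Normal model with known σ², precisions add: τ_n = τ₀ + n/σ².
So 1/σ₀² = 1/8.2653 − 11/103.8 = 0.120988 − 0.105973 = 0.015015.
Hence σ₀² = 1/0.015015 ≈ 66.6.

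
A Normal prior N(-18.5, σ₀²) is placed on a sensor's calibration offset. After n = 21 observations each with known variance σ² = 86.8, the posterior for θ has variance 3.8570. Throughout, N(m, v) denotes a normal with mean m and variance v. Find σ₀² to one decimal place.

For the Normal–Normal model with known σ², precisions add: τ_n = τ₀ + n/σ².
So 1/σ₀² = 1/3.8570 − 21/86.8 = 0.259269 − 0.241935 = 0.017334.
Hence σ₀² = 1/0.017334 ≈ 57.7.

σ₀² = 57.7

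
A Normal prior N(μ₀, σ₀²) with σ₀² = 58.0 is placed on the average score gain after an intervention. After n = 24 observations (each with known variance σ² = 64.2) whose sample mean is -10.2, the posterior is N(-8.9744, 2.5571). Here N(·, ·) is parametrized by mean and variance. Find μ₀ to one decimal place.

μ₀ = 17.6

With known observation variance, the Normal–Normal posterior has precision τ_n = τ₀ + n/σ² and mean μ_n = (τ₀μ₀ + (n/σ²)x̄)/τ_n.
Here τ₀ = 1/58.0 = 0.017241 and τ_data = 24/64.2 = 0.373832, so τ_n = 0.391073.
Rearranging for μ₀: μ₀ = (μ_n·τ_n − τ_data·x̄)/τ₀ = (-8.9744·0.391073 − 0.373832·-10.2) / 0.017241 = 0.303441/0.017241 ≈ 17.6.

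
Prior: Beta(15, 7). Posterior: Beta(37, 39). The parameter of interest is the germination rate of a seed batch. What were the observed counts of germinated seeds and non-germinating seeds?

A Beta(a, b) prior with s successes and f failures in binomial data gives a Beta(a+s, b+f) posterior.
Match parameters: s=37−15=22, f=39−7=32.

22 germinated seeds and 32 non-germinating seeds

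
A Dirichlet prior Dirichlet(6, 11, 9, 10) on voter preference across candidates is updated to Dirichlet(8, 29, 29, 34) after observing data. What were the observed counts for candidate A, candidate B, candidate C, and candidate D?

counts (2, 18, 20, 24)

For a Dirichlet(α) prior with multinomial counts c, the posterior is Dirichlet(α + c) componentwise.
Counts are posterior − prior componentwise: 8−6=2, 29−11=18, 29−9=20, 34−10=24.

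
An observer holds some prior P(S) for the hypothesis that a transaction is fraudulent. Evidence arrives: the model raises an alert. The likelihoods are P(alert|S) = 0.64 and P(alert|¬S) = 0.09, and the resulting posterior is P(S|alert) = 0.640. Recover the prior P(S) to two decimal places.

In odds form, posterior odds = prior odds × likelihood ratio, so prior odds = posterior odds ÷ LR.
Posterior odds = 0.640/(1−0.640) = 1.7778. LR = 0.64/0.09 = 7.1111.
Prior odds = 1.7778/7.1111 = 0.2500, so P(S) = 0.2500/(1+0.2500) ≈ 0.20.

P(S) = 0.20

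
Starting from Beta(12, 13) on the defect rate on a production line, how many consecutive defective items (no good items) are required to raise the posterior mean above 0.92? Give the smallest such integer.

k = 138

After k defective items and 0 good items the posterior is Beta(12+k, 13), with mean (12+k)/(12+13+k).
Set (12+k)/(25+k) > 0.92 and solve: k > (0.92·25 − 12)/(1 − 0.92) = 137.500.
The smallest integer exceeding 137.500 is 138, and checking k=138: (150)/(163) = 0.9202 > 0.92.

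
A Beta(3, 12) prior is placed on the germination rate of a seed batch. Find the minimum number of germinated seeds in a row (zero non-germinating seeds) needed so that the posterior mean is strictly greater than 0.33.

k = 3

After k germinated seeds and 0 non-germinating seeds the posterior is Beta(3+k, 12), with mean (3+k)/(3+12+k).
Set (3+k)/(15+k) > 0.33 and solve: k > (0.33·15 − 3)/(1 − 0.33) = 2.910.
The smallest integer exceeding 2.910 is 3, and checking k=3: (6)/(18) = 0.3333 > 0.33.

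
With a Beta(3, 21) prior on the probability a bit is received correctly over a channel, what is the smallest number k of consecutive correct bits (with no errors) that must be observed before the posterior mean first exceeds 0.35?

k = 9

After k correct bits and 0 errors the posterior is Beta(3+k, 21), with mean (3+k)/(3+21+k).
Set (3+k)/(24+k) > 0.35 and solve: k > (0.35·24 − 3)/(1 − 0.35) = 8.308.
The smallest integer exceeding 8.308 is 9, and checking k=9: (12)/(33) = 0.3636 > 0.35.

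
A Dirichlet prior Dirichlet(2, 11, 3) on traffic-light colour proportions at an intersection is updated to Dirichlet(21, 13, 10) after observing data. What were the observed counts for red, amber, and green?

counts (19, 2, 7)

For a Dirichlet(α) prior with multinomial counts c, the posterior is Dirichlet(α + c) componentwise.
Counts are posterior − prior componentwise: 21−2=19, 13−11=2, 10−3=7.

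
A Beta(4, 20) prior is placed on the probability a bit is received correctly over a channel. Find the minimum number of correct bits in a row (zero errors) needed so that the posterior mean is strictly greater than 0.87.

k = 130

After k correct bits and 0 errors the posterior is Beta(4+k, 20), with mean (4+k)/(4+20+k).
Set (4+k)/(24+k) > 0.87 and solve: k > (0.87·24 − 4)/(1 − 0.87) = 129.846.
The smallest integer exceeding 129.846 is 130.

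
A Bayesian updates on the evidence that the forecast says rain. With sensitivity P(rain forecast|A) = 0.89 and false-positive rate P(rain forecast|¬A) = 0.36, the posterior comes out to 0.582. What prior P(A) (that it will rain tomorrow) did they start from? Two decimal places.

Bayes' rule in odds form gives O(A|E) = O(A)·[P(E|A)/P(E|¬A)], hence O(A) = O(A|E)/LR.
Posterior odds = 0.582/(1−0.582) = 1.3923. LR = 0.89/0.36 = 2.4722.
Prior odds = 1.3923/2.4722 = 0.5632, so P(A) = 0.5632/(1+0.5632) ≈ 0.36.

P(A) = 0.36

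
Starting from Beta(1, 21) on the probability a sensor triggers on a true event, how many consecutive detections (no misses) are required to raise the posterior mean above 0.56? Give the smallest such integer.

After k detections and 0 misses the posterior is Beta(1+k, 21), with mean (1+k)/(1+21+k).
Set (1+k)/(22+k) > 0.56 and solve: k > (0.56·22 − 1)/(1 − 0.56) = 25.727.
The smallest integer exceeding 25.727 is 26, and checking k=26: (27)/(48) = 0.5625 > 0.56.

k = 26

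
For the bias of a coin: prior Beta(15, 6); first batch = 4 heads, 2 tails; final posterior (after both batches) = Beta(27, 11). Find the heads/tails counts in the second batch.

8 heads and 3 tails

Because Beta–binomial updating is additive in the counts, the combined data contributed (α_post−α_prior, β_post−β_prior) successes and failures.
Total across both batches: 27−15=12 heads, 11−6=5 tails.
Subtract the first batch: 12−4=8 heads and 5−2=3 tails.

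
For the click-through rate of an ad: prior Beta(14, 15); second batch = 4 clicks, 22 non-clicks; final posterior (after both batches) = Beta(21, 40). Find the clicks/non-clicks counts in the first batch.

Sequential conjugate updates are equivalent to a single update on the pooled data, so total successes = posterior α − prior α and total failures = posterior β − prior β.
Total across both batches: 21−14=7 clicks, 40−15=25 non-clicks.
Subtract the second batch: 7−4=3 clicks and 25−22=3 non-clicks.

3 clicks and 3 non-clicks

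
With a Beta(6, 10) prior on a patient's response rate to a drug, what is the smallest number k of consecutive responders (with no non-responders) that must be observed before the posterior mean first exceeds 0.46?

k = 3

After k responders and 0 non-responders the posterior is Beta(6+k, 10), with mean (6+k)/(6+10+k).
Set (6+k)/(16+k) > 0.46 and solve: k > (0.46·16 − 6)/(1 − 0.46) = 2.519.
The smallest integer exceeding 2.519 is 3, and checking k=3: (9)/(19) = 0.4737 > 0.46.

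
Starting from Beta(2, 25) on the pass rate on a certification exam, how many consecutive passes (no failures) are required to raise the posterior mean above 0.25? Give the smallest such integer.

After k passes and 0 failures the posterior is Beta(2+k, 25), with mean (2+k)/(2+25+k).
Set (2+k)/(27+k) > 0.25 and solve: k > (0.25·27 − 2)/(1 − 0.25) = 6.333.
The smallest integer exceeding 6.333 is 7.

k = 7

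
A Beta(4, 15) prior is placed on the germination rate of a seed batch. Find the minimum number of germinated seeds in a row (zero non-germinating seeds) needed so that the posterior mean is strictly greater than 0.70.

After k germinated seeds and 0 non-germinating seeds the posterior is Beta(4+k, 15), with mean (4+k)/(4+15+k).
Set (4+k)/(19+k) > 0.70 and solve: k > (0.70·19 − 4)/(1 − 0.70) = 31.000.
The smallest integer exceeding 31.000 is 32.

k = 32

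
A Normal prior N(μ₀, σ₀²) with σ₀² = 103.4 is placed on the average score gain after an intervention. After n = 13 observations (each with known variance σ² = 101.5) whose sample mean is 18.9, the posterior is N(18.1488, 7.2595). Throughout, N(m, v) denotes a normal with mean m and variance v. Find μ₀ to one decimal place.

With known observation variance, the Normal–Normal posterior has precision τ_n = τ₀ + n/σ² and mean μ_n = (τ₀μ₀ + (n/σ²)x̄)/τ_n.
Here τ₀ = 1/103.4 = 0.009671 and τ_data = 13/101.5 = 0.128079, so τ_n = 0.137750.
Rearranging for μ₀: μ₀ = (μ_n·τ_n − τ_data·x̄)/τ₀ = (18.1488·0.137750 − 0.128079·18.9) / 0.009671 = 0.079304/0.009671 ≈ 8.2.

μ₀ = 8.2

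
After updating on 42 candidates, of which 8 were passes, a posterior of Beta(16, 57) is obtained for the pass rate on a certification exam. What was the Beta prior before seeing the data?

A Beta(a, b) prior with s successes and f failures in binomial data gives a Beta(a+s, b+f) posterior.
So a = 16 − 8 = 8 and b = 57 − 34 = 23.

Beta(8, 23)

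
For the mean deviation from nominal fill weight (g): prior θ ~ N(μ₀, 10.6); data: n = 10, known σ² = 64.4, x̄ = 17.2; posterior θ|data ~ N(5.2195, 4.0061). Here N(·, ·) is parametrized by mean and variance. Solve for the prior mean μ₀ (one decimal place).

The posterior mean is a precision-weighted average: μ_n = (τ₀μ₀ + τ_data·x̄)/(τ₀+τ_data), with τ₀=1/σ₀² and τ_data=n/σ².
Here τ₀ = 1/10.6 = 0.094340 and τ_data = 10/64.4 = 0.155280, so τ_n = 0.249620.
Rearranging for μ₀: μ₀ = (μ_n·τ_n − τ_data·x̄)/τ₀ = (5.2195·0.249620 − 0.155280·17.2) / 0.094340 = -1.367924/0.094340 ≈ -14.5.

μ₀ = -14.5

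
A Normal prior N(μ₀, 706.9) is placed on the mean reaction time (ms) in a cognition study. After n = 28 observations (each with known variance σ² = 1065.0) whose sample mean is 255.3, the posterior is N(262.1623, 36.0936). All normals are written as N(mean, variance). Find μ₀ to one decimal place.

With known observation variance, the Normal–Normal posterior has precision τ_n = τ₀ + n/σ² and mean μ_n = (τ₀μ₀ + (n/σ²)x̄)/τ_n.
Here τ₀ = 1/706.9 = 0.001415 and τ_data = 28/1065.0 = 0.026291, so τ_n = 0.027706.
Rearranging for μ₀: μ₀ = (μ_n·τ_n − τ_data·x̄)/τ₀ = (262.1623·0.027706 − 0.026291·255.3) / 0.001415 = 0.551376/0.001415 ≈ 389.7.

μ₀ = 389.7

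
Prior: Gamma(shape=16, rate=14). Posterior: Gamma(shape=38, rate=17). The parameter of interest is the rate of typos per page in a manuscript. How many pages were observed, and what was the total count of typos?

Gamma–Poisson conjugacy: posterior shape = α + Σxᵢ, posterior rate = β + n.
Matching: Σxᵢ = 38 − 16 = 22 and n = 17 − 14 = 3.

n = 3 pages with total 22 typos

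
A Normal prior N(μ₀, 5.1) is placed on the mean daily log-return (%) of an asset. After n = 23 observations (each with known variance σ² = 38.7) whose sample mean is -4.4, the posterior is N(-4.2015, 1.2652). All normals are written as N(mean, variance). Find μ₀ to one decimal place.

μ₀ = -3.6

With known observation variance, the Normal–Normal posterior has precision τ_n = τ₀ + n/σ² and mean μ_n = (τ₀μ₀ + (n/σ²)x̄)/τ_n.
Here τ₀ = 1/5.1 = 0.196078 and τ_data = 23/38.7 = 0.594315, so τ_n = 0.790393.
Rearranging for μ₀: μ₀ = (μ_n·τ_n − τ_data·x̄)/τ₀ = (-4.2015·0.790393 − 0.594315·-4.4) / 0.196078 = -0.705850/0.196078 ≈ -3.6.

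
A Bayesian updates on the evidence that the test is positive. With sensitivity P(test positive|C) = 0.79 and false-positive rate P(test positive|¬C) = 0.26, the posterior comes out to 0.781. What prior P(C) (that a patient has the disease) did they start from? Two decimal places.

In odds form, posterior odds = prior odds × likelihood ratio, so prior odds = posterior odds ÷ LR.
Posterior odds = 0.781/(1−0.781) = 3.5662. LR = 0.79/0.26 = 3.0385.
Prior odds = 3.5662/3.0385 = 1.1737, so P(C) = 1.1737/(1+1.1737) ≈ 0.54.

P(C) = 0.54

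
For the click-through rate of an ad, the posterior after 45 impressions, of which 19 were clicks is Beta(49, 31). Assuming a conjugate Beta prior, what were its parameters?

Beta(30, 5)

Beta is conjugate to the binomial likelihood: posterior = Beta(α+s, β+f).
So α = 49 − 19 = 30 and β = 31 − 26 = 5.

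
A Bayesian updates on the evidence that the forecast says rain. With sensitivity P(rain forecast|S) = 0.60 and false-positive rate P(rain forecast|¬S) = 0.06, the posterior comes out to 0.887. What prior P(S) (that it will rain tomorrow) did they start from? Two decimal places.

P(S) = 0.44

In odds form, posterior odds = prior odds × likelihood ratio, so prior odds = posterior odds ÷ LR.
Posterior odds = 0.887/(1−0.887) = 7.8496. LR = 0.60/0.06 = 10.0000.
Prior odds = 7.8496/10.0000 = 0.7850, so P(S) = 0.7850/(1+0.7850) ≈ 0.44.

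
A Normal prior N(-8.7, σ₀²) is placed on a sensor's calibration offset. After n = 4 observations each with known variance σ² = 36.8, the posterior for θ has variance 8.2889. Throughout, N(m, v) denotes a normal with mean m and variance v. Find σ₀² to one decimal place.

For the Normal–Normal model with known σ², precisions add: τ_n = τ₀ + n/σ².
So 1/σ₀² = 1/8.2889 − 4/36.8 = 0.120643 − 0.108696 = 0.011947.
Hence σ₀² = 1/0.011947 ≈ 83.7.

σ₀² = 83.7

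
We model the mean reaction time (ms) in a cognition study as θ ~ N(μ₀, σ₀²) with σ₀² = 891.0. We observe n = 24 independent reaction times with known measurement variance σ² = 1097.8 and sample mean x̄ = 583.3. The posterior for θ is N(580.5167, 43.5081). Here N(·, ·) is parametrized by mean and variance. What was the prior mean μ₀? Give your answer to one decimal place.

μ₀ = 526.3

With known observation variance, the Normal–Normal posterior has precision τ_n = τ₀ + n/σ² and mean μ_n = (τ₀μ₀ + (n/σ²)x̄)/τ_n.
Here τ₀ = 1/891.0 = 0.001122 and τ_data = 24/1097.8 = 0.021862, so τ_n = 0.022984.
Rearranging for μ₀: μ₀ = (μ_n·τ_n − τ_data·x̄)/τ₀ = (580.5167·0.022984 − 0.021862·583.3) / 0.001122 = 0.590491/0.001122 ≈ 526.3.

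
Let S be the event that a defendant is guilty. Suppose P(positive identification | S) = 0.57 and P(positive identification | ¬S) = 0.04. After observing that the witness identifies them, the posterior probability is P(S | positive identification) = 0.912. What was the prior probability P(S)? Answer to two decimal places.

Bayes' rule in odds form gives O(S|E) = O(S)·[P(E|S)/P(E|¬S)], hence O(S) = O(S|E)/LR.
Posterior odds = 0.912/(1−0.912) = 10.3636. LR = 0.57/0.04 = 14.2500.
Prior odds = 10.3636/14.2500 = 0.7273, so P(S) = 0.7273/(1+0.7273) ≈ 0.42.

P(S) = 0.42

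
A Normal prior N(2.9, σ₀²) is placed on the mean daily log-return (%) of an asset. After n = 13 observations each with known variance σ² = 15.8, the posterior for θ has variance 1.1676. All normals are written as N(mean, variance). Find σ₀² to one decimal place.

Posterior precision equals prior precision plus data precision: 1/σ_n² = 1/σ₀² + n/σ².
So 1/σ₀² = 1/1.1676 − 13/15.8 = 0.856458 − 0.822785 = 0.033673.
Hence σ₀² = 1/0.033673 ≈ 29.7.

σ₀² = 29.7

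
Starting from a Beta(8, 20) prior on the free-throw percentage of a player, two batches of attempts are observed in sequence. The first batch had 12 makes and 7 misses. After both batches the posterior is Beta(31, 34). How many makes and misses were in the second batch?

11 makes and 7 misses

Because Beta–binomial updating is additive in the counts, the combined data contributed (α_post−α_prior, β_post−β_prior) successes and failures.
Total across both batches: 31−8=23 makes, 34−20=14 misses.
Subtract the first batch: 23−12=11 makes and 14−7=7 misses.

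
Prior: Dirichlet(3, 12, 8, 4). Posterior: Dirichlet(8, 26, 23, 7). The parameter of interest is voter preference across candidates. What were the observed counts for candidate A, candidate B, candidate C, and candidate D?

For a Dirichlet(α) prior with multinomial counts c, the posterior is Dirichlet(α + c) componentwise.
Counts are posterior − prior componentwise: 8−3=5, 26−12=14, 23−8=15, 7−4=3.

counts (5, 14, 15, 3)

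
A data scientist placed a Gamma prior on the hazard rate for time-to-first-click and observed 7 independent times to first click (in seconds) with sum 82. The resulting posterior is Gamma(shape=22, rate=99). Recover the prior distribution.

Gamma–exponential conjugacy: posterior shape = α + n, posterior rate = β + Σtᵢ.
So α = 22 − 7 = 15 and β = 99 − 82 = 17.

Gamma(shape=15, rate=17)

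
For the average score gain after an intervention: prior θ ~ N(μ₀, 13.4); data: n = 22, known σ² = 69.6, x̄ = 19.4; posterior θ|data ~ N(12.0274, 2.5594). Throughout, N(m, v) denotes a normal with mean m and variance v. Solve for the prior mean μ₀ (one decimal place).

With known observation variance, the Normal–Normal posterior has precision τ_n = τ₀ + n/σ² and mean μ_n = (τ₀μ₀ + (n/σ²)x̄)/τ_n.
Here τ₀ = 1/13.4 = 0.074627 and τ_data = 22/69.6 = 0.316092, so τ_n = 0.390719.
Rearranging for μ₀: μ₀ = (μ_n·τ_n − τ_data·x̄)/τ₀ = (12.0274·0.390719 − 0.316092·19.4) / 0.074627 = -1.432851/0.074627 ≈ -19.2.

μ₀ = -19.2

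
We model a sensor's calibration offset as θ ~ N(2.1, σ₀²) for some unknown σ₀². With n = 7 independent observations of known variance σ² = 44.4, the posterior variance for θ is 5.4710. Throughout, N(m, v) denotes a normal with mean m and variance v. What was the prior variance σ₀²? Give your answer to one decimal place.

For the Normal–Normal model with known σ², precisions add: τ_n = τ₀ + n/σ².
So 1/σ₀² = 1/5.4710 − 7/44.4 = 0.182782 − 0.157658 = 0.025124.
Hence σ₀² = 1/0.025124 ≈ 39.8.

σ₀² = 39.8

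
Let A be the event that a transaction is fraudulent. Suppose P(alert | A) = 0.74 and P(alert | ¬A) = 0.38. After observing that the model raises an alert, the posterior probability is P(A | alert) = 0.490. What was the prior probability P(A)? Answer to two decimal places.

P(A) = 0.33

In odds form, posterior odds = prior odds × likelihood ratio, so prior odds = posterior odds ÷ LR.
Posterior odds = 0.490/(1−0.490) = 0.9608. LR = 0.74/0.38 = 1.9474.
Prior odds = 0.9608/1.9474 = 0.4934, so P(A) = 0.4934/(1+0.4934) ≈ 0.33.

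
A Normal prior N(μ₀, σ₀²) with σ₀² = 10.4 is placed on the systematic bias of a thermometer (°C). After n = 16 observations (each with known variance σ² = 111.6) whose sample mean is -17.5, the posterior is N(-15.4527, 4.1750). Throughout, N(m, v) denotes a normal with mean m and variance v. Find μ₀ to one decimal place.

μ₀ = -12.4

With known observation variance, the Normal–Normal posterior has precision τ_n = τ₀ + n/σ² and mean μ_n = (τ₀μ₀ + (n/σ²)x̄)/τ_n.
Here τ₀ = 1/10.4 = 0.096154 and τ_data = 16/111.6 = 0.143369, so τ_n = 0.239523.
Rearranging for μ₀: μ₀ = (μ_n·τ_n − τ_data·x̄)/τ₀ = (-15.4527·0.239523 − 0.143369·-17.5) / 0.096154 = -1.192320/0.096154 ≈ -12.4.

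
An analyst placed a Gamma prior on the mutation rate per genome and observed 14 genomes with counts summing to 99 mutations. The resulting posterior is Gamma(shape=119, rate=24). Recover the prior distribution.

Gamma(shape=20, rate=10)

A Gamma(α, β) prior (rate parametrization) on a Poisson rate with n observations summing to S gives posterior Gamma(α+S, β+n).
So α = 119 − 99 = 20 and β = 24 − 14 = 10.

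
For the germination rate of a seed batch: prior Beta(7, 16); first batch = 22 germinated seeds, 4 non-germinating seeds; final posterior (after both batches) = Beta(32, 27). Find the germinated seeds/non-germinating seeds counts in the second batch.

3 germinated seeds and 7 non-germinating seeds

Because Beta–binomial updating is additive in the counts, the combined data contributed (α_post−α_prior, β_post−β_prior) successes and failures.
Total across both batches: 32−7=25 germinated seeds, 27−16=11 non-germinating seeds.
Subtract the first batch: 25−22=3 germinated seeds and 11−4=7 non-germinating seeds.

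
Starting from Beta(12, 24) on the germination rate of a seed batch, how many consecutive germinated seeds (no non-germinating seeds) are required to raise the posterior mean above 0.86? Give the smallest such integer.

After k germinated seeds and 0 non-germinating seeds the posterior is Beta(12+k, 24), with mean (12+k)/(12+24+k).
Set (12+k)/(36+k) > 0.86 and solve: k > (0.86·36 − 12)/(1 − 0.86) = 135.429.
The smallest integer exceeding 135.429 is 136, and checking k=136: (148)/(172) = 0.8605 > 0.86.

k = 136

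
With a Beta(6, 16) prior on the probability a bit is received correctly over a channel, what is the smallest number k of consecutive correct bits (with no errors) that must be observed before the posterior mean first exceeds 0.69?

After k correct bits and 0 errors the posterior is Beta(6+k, 16), with mean (6+k)/(6+16+k).
Set (6+k)/(22+k) > 0.69 and solve: k > (0.69·22 − 6)/(1 − 0.69) = 29.613.
The smallest integer exceeding 29.613 is 30.

k = 30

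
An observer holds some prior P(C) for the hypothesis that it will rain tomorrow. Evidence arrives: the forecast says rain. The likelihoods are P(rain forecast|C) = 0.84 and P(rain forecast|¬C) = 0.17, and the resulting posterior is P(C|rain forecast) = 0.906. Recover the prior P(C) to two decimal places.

In odds form, posterior odds = prior odds × likelihood ratio, so prior odds = posterior odds ÷ LR.
Posterior odds = 0.906/(1−0.906) = 9.6383. LR = 0.84/0.17 = 4.9412.
Prior odds = 9.6383/4.9412 = 1.9506, so P(C) = 1.9506/(1+1.9506) ≈ 0.66.

P(C) = 0.66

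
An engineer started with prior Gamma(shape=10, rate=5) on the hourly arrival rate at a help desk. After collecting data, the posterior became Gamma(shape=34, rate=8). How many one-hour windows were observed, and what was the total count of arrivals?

Gamma–Poisson conjugacy: posterior shape = α + Σxᵢ, posterior rate = β + n.
Matching: Σxᵢ = 34 − 10 = 24 and n = 8 − 5 = 3.

n = 3 one-hour windows with total 24 arrivals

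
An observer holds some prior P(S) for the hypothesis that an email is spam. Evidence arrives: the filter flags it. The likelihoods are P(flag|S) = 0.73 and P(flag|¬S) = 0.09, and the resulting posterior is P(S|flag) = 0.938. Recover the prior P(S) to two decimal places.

Bayes' rule in odds form gives O(S|E) = O(S)·[P(E|S)/P(E|¬S)], hence O(S) = O(S|E)/LR.
Posterior odds = 0.938/(1−0.938) = 15.1290. LR = 0.73/0.09 = 8.1111.
Prior odds = 15.1290/8.1111 = 1.8652, so P(S) = 1.8652/(1+1.8652) ≈ 0.65.

P(S) = 0.65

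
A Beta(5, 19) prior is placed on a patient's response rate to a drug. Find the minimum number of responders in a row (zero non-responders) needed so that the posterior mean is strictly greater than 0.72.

k = 44

After k responders and 0 non-responders the posterior is Beta(5+k, 19), with mean (5+k)/(5+19+k).
Set (5+k)/(24+k) > 0.72 and solve: k > (0.72·24 − 5)/(1 − 0.72) = 43.857.
The smallest integer exceeding 43.857 is 44.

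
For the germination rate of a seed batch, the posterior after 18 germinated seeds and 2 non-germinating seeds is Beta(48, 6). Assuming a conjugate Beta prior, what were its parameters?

Beta(30, 4)

Under Beta–binomial conjugacy the posterior parameters are (a+s, b+f).
Subtract the data counts: 48−18=30, 6−2=4.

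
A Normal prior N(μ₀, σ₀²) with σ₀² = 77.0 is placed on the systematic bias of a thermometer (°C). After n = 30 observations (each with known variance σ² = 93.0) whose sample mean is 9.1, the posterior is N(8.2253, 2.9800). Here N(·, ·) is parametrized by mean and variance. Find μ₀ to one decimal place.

With known observation variance, the Normal–Normal posterior has precision τ_n = τ₀ + n/σ² and mean μ_n = (τ₀μ₀ + (n/σ²)x̄)/τ_n.
Here τ₀ = 1/77.0 = 0.012987 and τ_data = 30/93.0 = 0.322581, so τ_n = 0.335568.
Rearranging for μ₀: μ₀ = (μ_n·τ_n − τ_data·x̄)/τ₀ = (8.2253·0.335568 − 0.322581·9.1) / 0.012987 = -0.175340/0.012987 ≈ -13.5.

μ₀ = -13.5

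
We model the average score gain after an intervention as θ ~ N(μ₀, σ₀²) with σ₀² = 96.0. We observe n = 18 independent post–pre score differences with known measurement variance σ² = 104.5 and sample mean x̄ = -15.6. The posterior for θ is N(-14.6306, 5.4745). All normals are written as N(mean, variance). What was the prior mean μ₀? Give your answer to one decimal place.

μ₀ = 1.4

With known observation variance, the Normal–Normal posterior has precision τ_n = τ₀ + n/σ² and mean μ_n = (τ₀μ₀ + (n/σ²)x̄)/τ_n.
Here τ₀ = 1/96.0 = 0.010417 and τ_data = 18/104.5 = 0.172249, so τ_n = 0.182666.
Rearranging for μ₀: μ₀ = (μ_n·τ_n − τ_data·x̄)/τ₀ = (-14.6306·0.182666 − 0.172249·-15.6) / 0.010417 = 0.014571/0.010417 ≈ 1.4.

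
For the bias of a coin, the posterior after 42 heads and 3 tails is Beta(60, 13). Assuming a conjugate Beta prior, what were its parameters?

A Beta(a, b) prior with s successes and f failures in binomial data gives a Beta(a+s, b+f) posterior.
So a = 60 − 42 = 18 and b = 13 − 3 = 10.

Beta(18, 10)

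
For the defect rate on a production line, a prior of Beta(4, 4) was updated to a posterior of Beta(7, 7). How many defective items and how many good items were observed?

Beta is conjugate to the binomial likelihood: posterior = Beta(a+s, b+f).
So s = 7 − 4 = 3 and f = 7 − 4 = 3.

3 defective items and 3 good items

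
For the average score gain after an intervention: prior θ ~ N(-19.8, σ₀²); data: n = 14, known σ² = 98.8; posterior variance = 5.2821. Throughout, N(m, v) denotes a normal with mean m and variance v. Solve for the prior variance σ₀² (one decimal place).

σ₀² = 21.0

For the Normal–Normal model with known σ², precisions add: τ_n = τ₀ + n/σ².
So 1/σ₀² = 1/5.2821 − 14/98.8 = 0.189319 − 0.141700 = 0.047619.
Hence σ₀² = 1/0.047619 ≈ 21.0.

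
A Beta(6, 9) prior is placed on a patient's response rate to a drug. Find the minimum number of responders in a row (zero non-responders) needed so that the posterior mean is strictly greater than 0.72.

k = 18

After k responders and 0 non-responders the posterior is Beta(6+k, 9), with mean (6+k)/(6+9+k).
Set (6+k)/(15+k) > 0.72 and solve: k > (0.72·15 − 6)/(1 − 0.72) = 17.143.
The smallest integer exceeding 17.143 is 18, and checking k=18: (24)/(33) = 0.7273 > 0.72.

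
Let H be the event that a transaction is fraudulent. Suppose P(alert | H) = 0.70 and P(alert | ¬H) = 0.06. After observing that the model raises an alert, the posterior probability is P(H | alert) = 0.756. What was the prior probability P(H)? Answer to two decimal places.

P(H) = 0.21

In odds form, posterior odds = prior odds × likelihood ratio, so prior odds = posterior odds ÷ LR.
Posterior odds = 0.756/(1−0.756) = 3.0984. LR = 0.70/0.06 = 11.6667.
Prior odds = 3.0984/11.6667 = 0.2656, so P(H) = 0.2656/(1+0.2656) ≈ 0.21.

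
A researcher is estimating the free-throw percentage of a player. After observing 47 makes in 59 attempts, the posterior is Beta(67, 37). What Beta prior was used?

Beta(20, 25)

Beta is conjugate to the binomial likelihood: posterior = Beta(a+s, b+f).
So a = 67 − 47 = 20 and b = 37 − 12 = 25.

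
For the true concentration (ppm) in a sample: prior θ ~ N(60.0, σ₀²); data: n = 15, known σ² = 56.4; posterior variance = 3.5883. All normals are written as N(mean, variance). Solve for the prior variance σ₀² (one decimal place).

σ₀² = 78.6

For the Normal–Normal model with known σ², precisions add: τ_n = τ₀ + n/σ².
So 1/σ₀² = 1/3.5883 − 15/56.4 = 0.278683 − 0.265957 = 0.012726.
Hence σ₀² = 1/0.012726 ≈ 78.6.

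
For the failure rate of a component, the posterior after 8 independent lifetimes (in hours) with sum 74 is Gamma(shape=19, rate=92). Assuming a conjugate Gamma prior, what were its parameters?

Gamma(shape=11, rate=18)

Gamma–exponential conjugacy: posterior shape = α + n, posterior rate = β + Σtᵢ.
So α = 19 − 8 = 11 and β = 92 − 74 = 18.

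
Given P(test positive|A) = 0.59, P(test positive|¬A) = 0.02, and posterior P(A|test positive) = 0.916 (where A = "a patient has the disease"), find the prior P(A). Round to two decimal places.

P(A) = 0.27

Bayes' rule in odds form gives O(A|E) = O(A)·[P(E|A)/P(E|¬A)], hence O(A) = O(A|E)/LR.
Posterior odds = 0.916/(1−0.916) = 10.9048. LR = 0.59/0.02 = 29.5000.
Prior odds = 10.9048/29.5000 = 0.3697, so P(A) = 0.3697/(1+0.3697) ≈ 0.27.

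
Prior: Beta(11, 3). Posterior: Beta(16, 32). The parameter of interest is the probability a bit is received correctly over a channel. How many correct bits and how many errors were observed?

5 correct bits and 29 errors

Beta is conjugate to the binomial likelihood: posterior = Beta(α+s, β+f).
So s = 16 − 11 = 5 and f = 32 − 3 = 29.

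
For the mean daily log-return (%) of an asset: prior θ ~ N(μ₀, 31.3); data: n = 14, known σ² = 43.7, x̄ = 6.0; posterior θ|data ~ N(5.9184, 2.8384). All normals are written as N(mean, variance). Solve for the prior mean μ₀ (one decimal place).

The posterior mean is a precision-weighted average: μ_n = (τ₀μ₀ + τ_data·x̄)/(τ₀+τ_data), with τ₀=1/σ₀² and τ_data=n/σ².
Here τ₀ = 1/31.3 = 0.031949 and τ_data = 14/43.7 = 0.320366, so τ_n = 0.352315.
Rearranging for μ₀: μ₀ = (μ_n·τ_n − τ_data·x̄)/τ₀ = (5.9184·0.352315 − 0.320366·6.0) / 0.031949 = 0.162945/0.031949 ≈ 5.1.

μ₀ = 5.1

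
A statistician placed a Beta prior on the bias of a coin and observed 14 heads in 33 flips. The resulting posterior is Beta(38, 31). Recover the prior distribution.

A Beta(a, b) prior with s successes and f failures in binomial data gives a Beta(a+s, b+f) posterior.
Subtract the data counts: 38−14=24, 31−19=12.

Beta(24, 12)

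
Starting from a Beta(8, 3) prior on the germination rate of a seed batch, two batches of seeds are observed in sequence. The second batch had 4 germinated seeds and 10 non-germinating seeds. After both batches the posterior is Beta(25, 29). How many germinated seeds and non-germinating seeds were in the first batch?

13 germinated seeds and 16 non-germinating seeds

Sequential conjugate updates are equivalent to a single update on the pooled data, so total successes = posterior α − prior α and total failures = posterior β − prior β.
Total across both batches: 25−8=17 germinated seeds, 29−3=26 non-germinating seeds.
Subtract the second batch: 17−4=13 germinated seeds and 26−10=16 non-germinating seeds.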